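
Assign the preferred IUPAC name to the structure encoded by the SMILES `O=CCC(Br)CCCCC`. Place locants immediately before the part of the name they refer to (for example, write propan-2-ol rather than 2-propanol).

The longest carbon chain that includes the –CHO group has 8 carbons, so the parent hydride is octane.
An aldehyde (terminal –CHO) is the principal characteristic group, giving the suffix -al.
Number the chain so that the aldehyde carbon is C-1 by definition.
This places a bromo group at C-3.
Assembling the pieces gives 3-bromooctanal.

3-bromooctanal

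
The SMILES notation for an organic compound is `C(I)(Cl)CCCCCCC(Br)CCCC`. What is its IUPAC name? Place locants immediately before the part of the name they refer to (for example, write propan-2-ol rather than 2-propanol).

8-bromo-1-chloro-1-iodododecane

The longest continuous carbon chain has 12 atoms, so the parent hydride is dodecane.
Choose the numbering such that the substituent locant set {1,1,8} is lower than {5,12,12} at the first point of difference.
That gives a bromo group at C-8; a chloro group at C-1; an iodo group at C-1.
Substituent prefixes are cited in alphabetical order (multiplying prefixes like di-/tri- are ignored for ordering).
Putting it together: 8-bromo-1-chloro-1-iodododecane.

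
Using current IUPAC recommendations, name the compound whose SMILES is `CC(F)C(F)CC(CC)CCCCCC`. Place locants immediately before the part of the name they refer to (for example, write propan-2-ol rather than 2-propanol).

5-ethyl-2,3-difluoroundecane

The parent chain contains 11 carbons (undecane).
Choose the numbering such that the substituent locant set {2,3,5} is lower than {7,9,10} at the first point of difference.
That gives an ethyl group at C-5; fluoro groups at C-2 and C-3.
Substituent prefixes are cited in alphabetical order (multiplying prefixes like di-/tri- are ignored for ordering).
Assembling the pieces gives 5-ethyl-2,3-difluoroundecane.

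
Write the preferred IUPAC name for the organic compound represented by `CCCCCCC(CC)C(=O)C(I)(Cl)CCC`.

The longest carbon chain that includes the carbonyl has 12 carbons, so the parent hydride is dodecane.
The principal characteristic group is a ketone (C=O on an internal carbon), named with the suffix -one.
Number the chain so that numbering from this end puts the carbonyl group at C-5 rather than C-8.
This places the carbonyl at C-5; a chloro group at C-4; an ethyl group at C-6; an iodo group at C-4.
Substituent prefixes are cited in alphabetical order (multiplying prefixes like di-/tri- are ignored for ordering).
The name is 4-chloro-6-ethyl-4-iodododecan-5-one.

4-chloro-6-ethyl-4-iodododecan-5-one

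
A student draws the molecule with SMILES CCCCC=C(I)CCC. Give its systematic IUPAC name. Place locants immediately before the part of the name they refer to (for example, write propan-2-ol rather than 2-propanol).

Counting along the main chain through the multiple bond gives 9 carbons: the parent is nonane.
The chain contains a C=C double bond, so the unsaturation ending is -ene.
The numbering direction is chosen so that numbering from this end puts the double bond at C-4 rather than C-5.
That gives the double bond between C-4 and C-5; an iodo group at C-4.
Putting it together: 4-iodonon-4-ene.

4-iodonon-4-ene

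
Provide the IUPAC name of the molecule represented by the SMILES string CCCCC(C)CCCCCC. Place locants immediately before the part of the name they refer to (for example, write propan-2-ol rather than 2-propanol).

5-methylundecane

The longest carbon chain is 11 atoms: the parent is undecane.
Number the chain so that the substituent locant set {5} is lower than {7} at the first point of difference.
This places a methyl group at C-5.
Assembling the pieces gives 5-methylundecane.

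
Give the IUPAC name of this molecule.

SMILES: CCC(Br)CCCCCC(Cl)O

7-bromo-1-chlorononan-1-ol

The longest carbon chain that includes the –OH group has 9 carbons, so the parent hydride is nonane.
The highest-priority functional group is an alcohol (–OH), so the name ends in -ol.
Number the chain so that numbering from this end puts the hydroxyl group at C-1 rather than C-9.
With this numbering: the hydroxyl at C-1; a bromo group at C-7; a chloro group at C-1.
Substituent prefixes are cited in alphabetical order (multiplying prefixes like di-/tri- are ignored for ordering).
The name is 7-bromo-1-chlorononan-1-ol.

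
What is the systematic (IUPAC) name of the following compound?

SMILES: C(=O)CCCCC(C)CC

6-methyloctanal

Counting along the main chain through the –CHO group gives 8 carbons: the parent is octane.
The highest-priority functional group is an aldehyde (terminal –CHO), so the name ends in -al.
The numbering direction is chosen so that the aldehyde carbon is C-1 by definition.
That gives a methyl group at C-6.
Putting it together: 6-methyloctanal.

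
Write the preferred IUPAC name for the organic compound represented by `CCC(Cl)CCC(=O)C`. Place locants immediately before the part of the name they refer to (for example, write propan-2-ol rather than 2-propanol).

5-chloroheptan-2-one

The longest chain bearing the carbonyl is 7 carbons long (heptane).
The highest-priority functional group is a ketone (C=O on an internal carbon), so the name ends in -one.
Number the chain so that numbering from this end puts the carbonyl group at C-2 rather than C-6.
With this numbering: the carbonyl at C-2; a chloro group at C-5.
The name is 5-chloroheptan-2-one.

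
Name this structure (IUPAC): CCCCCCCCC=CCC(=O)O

dodec-3-enoic acid

Counting along the main chain through the –COOH group and the multiple bond gives 12 carbons: the parent is dodecane.
A carboxylic acid (terminal –COOH) is the principal characteristic group, giving the suffix -oic acid.
There is one C=C double bond, indicated by the ending -ene.
Choose the numbering such that the carboxylic acid carbon is C-1 by definition.
With this numbering: the double bond between C-3 and C-4.
Assembling the pieces gives dodec-3-enoic acid.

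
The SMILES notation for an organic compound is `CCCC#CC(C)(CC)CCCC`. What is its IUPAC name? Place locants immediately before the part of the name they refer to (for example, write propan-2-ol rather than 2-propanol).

6-ethyl-6-methyldec-4-yne

The longest carbon chain that includes the multiple bond has 10 carbons, so the parent hydride is decane.
There is one C≡C triple bond, indicated by the ending -yne.
Number the chain so that numbering from this end puts the triple bond at C-4 rather than C-6.
This places the triple bond between C-4 and C-5; an ethyl group at C-6; a methyl group at C-6.
The substituents are ordered alphabetically, ignoring any di-/tri- multipliers.
The name is 6-ethyl-6-methyldec-4-yne.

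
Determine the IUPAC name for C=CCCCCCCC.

The longest carbon chain that includes the multiple bond has 9 carbons, so the parent hydride is nonane.
The chain contains a C=C double bond, so the unsaturation ending is -ene.
The numbering direction is chosen so that numbering from this end puts the double bond at C-1 rather than C-8.
That gives the double bond between C-1 and C-2.
Assembling the pieces gives non-1-ene.

non-1-ene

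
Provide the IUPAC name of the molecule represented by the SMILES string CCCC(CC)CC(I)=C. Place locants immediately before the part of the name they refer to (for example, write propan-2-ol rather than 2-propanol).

4-ethyl-2-iodohept-1-ene

The longest chain bearing the multiple bond is 7 carbons long (heptane).
A C=C double bond in the chain gives the infix -ene-.
Number the chain so that numbering from this end puts the double bond at C-1 rather than C-6.
That gives the double bond between C-1 and C-2; an ethyl group at C-4; an iodo group at C-2.
The substituents are ordered alphabetically, ignoring any di-/tri- multipliers.
Putting it together: 4-ethyl-2-iodohept-1-ene.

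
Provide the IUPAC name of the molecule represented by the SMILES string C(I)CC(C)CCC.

The parent chain contains 6 carbons (hexane).
Choose the numbering such that the substituent locant set {1,3} is lower than {4,6} at the first point of difference.
This places an iodo group at C-1; a methyl group at C-3.
The substituents are ordered alphabetically, ignoring any di-/tri- multipliers.
Assembling the pieces gives 1-iodo-3-methylhexane.

1-iodo-3-methylhexane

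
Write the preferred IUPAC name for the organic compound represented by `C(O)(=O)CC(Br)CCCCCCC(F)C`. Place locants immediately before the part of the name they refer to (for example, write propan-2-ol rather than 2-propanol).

The longest chain bearing the –COOH group is 11 carbons long (undecane).
The principal characteristic group is a carboxylic acid (terminal –COOH), named with the suffix -oic acid.
The numbering direction is chosen so that the carboxylic acid carbon is C-1 by definition.
That gives a bromo group at C-3; a fluoro group at C-10.
Prefixes are listed alphabetically: bromo, fluoro.
The name is 3-bromo-10-fluoroundecanoic acid.

3-bromo-10-fluoroundecanoic acid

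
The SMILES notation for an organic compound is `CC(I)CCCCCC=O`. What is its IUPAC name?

Counting along the main chain through the –CHO group gives 8 carbons: the parent is octane.
An aldehyde (terminal –CHO) is the principal characteristic group, giving the suffix -al.
Number the chain so that the aldehyde carbon is C-1 by definition.
With this numbering: an iodo group at C-7.
The name is 7-iodooctanal.

7-iodooctanal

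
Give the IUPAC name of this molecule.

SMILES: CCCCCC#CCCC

dec-4-yne

The longest carbon chain that includes the multiple bond has 10 carbons, so the parent hydride is decane.
The chain contains a C≡C triple bond, so the unsaturation ending is -yne.
The numbering direction is chosen so that numbering from this end puts the triple bond at C-4 rather than C-6.
This places the triple bond between C-4 and C-5.
Putting it together: dec-4-yne.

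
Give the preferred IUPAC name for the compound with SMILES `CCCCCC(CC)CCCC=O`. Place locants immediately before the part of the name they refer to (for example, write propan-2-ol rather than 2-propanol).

5-ethyldecanal

The longest chain bearing the –CHO group is 10 carbons long (decane).
The highest-priority functional group is an aldehyde (terminal –CHO), so the name ends in -al.
Number the chain so that the aldehyde carbon is C-1 by definition.
With this numbering: an ethyl group at C-5.
Putting it together: 5-ethyldecanal.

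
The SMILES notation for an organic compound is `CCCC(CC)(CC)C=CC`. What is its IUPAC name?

The longest chain bearing the multiple bond is 7 carbons long (heptane).
There is one C=C double bond, indicated by the ending -ene.
Choose the numbering such that numbering from this end puts the double bond at C-2 rather than C-5.
That gives the double bond between C-2 and C-3; two ethyl groups at C-4.
Assembling the pieces gives 4,4-diethylhept-2-ene.

4,4-diethylhept-2-ene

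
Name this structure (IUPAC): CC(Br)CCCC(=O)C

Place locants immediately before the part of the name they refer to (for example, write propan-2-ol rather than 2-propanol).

6-bromoheptan-2-one

The longest carbon chain that includes the carbonyl has 7 carbons, so the parent hydride is heptane.
A ketone (C=O on an internal carbon) is the principal characteristic group, giving the suffix -one.
Number the chain so that numbering from this end puts the carbonyl group at C-2 rather than C-6.
This places the carbonyl at C-2; a bromo group at C-6.
The name is 6-bromoheptan-2-one.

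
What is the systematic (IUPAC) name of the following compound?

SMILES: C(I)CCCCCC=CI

Counting along the main chain through the multiple bond gives 8 carbons: the parent is octane.
A C=C double bond in the chain gives the infix -ene-.
Number the chain so that numbering from this end puts the double bond at C-1 rather than C-7.
That gives the double bond between C-1 and C-2; iodo groups at C-1 and C-8.
The name is 1,8-diiodooct-1-ene.

1,8-diiodooct-1-ene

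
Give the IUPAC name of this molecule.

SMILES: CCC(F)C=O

The longest carbon chain that includes the –CHO group has 4 carbons, so the parent hydride is butane.
The principal characteristic group is an aldehyde (terminal –CHO), named with the suffix -al.
Choose the numbering such that the aldehyde carbon is C-1 by definition.
With this numbering: a fluoro group at C-2.
Assembling the pieces gives 2-fluorobutanal.

2-fluorobutanal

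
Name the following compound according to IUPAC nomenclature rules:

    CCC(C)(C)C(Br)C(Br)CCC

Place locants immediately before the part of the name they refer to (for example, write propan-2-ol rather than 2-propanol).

The longest continuous carbon chain has 8 atoms, so the parent hydride is octane.
Choose the numbering such that the substituent locant set {3,3,4,5} is lower than {4,5,6,6} at the first point of difference.
That gives bromo groups at C-4 and C-5; two methyl groups at C-3.
The substituents are ordered alphabetically, ignoring any di-/tri- multipliers.
Assembling the pieces gives 4,5-dibromo-3,3-dimethyloctane.

4,5-dibromo-3,3-dimethyloctane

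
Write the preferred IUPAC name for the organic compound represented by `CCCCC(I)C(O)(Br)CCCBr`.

The longest chain bearing the –OH group is 9 carbons long (nonane).
The highest-priority functional group is an alcohol (–OH), so the name ends in -ol.
Number the chain so that numbering from this end puts the hydroxyl group at C-4 rather than C-6.
With this numbering: the hydroxyl at C-4; bromo groups at C-1 and C-4; an iodo group at C-5.
The substituents are ordered alphabetically, ignoring any di-/tri- multipliers.
The name is 1,4-dibromo-5-iodononan-4-ol.

1,4-dibromo-5-iodononan-4-ol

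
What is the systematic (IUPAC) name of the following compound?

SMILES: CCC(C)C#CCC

The longest chain bearing the multiple bond is 7 carbons long (heptane).
There is one C≡C triple bond, indicated by the ending -yne.
Choose the numbering such that numbering from this end puts the triple bond at C-3 rather than C-4.
This places the triple bond between C-3 and C-4; a methyl group at C-5.
Putting it together: 5-methylhept-3-yne.

5-methylhept-3-yne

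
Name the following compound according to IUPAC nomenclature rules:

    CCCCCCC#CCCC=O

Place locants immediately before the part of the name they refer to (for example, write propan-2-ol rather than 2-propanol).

The longest carbon chain that includes the –CHO group and the multiple bond has 11 carbons, so the parent hydride is undecane.
An aldehyde (terminal –CHO) is the principal characteristic group, giving the suffix -al.
There is one C≡C triple bond, indicated by the ending -yne.
The numbering direction is chosen so that the aldehyde carbon is C-1 by definition.
This places the triple bond between C-4 and C-5.
Putting it together: undec-4-ynal.

undec-4-ynal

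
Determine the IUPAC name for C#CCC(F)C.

Counting along the main chain through the multiple bond gives 5 carbons: the parent is pentane.
The chain contains a C≡C triple bond, so the unsaturation ending is -yne.
The numbering direction is chosen so that numbering from this end puts the triple bond at C-1 rather than C-4.
This places the triple bond between C-1 and C-2; a fluoro group at C-4.
Assembling the pieces gives 4-fluoropent-1-yne.

4-fluoropent-1-yne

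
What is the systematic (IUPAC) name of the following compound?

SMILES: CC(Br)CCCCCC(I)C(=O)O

Counting along the main chain through the –COOH group gives 9 carbons: the parent is nonane.
A carboxylic acid (terminal –COOH) is the principal characteristic group, giving the suffix -oic acid.
Choose the numbering such that the carboxylic acid carbon is C-1 by definition.
With this numbering: a bromo group at C-8; an iodo group at C-2.
Prefixes are listed alphabetically: bromo, iodo.
Assembling the pieces gives 8-bromo-2-iodononanoic acid.

8-bromo-2-iodononanoic acid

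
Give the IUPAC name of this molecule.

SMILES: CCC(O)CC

pentan-3-ol

The longest chain bearing the –OH group is 5 carbons long (pentane).
An alcohol (–OH) is the principal characteristic group, giving the suffix -ol.
Numbering from either end gives identical locants here.
With this numbering: the hydroxyl at C-3.
Putting it together: pentan-3-ol.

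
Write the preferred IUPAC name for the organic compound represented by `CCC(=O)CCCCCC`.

Counting along the main chain through the carbonyl gives 9 carbons: the parent is nonane.
A ketone (C=O on an internal carbon) is the principal characteristic group, giving the suffix -one.
The numbering direction is chosen so that numbering from this end puts the carbonyl group at C-3 rather than C-7.
That gives the carbonyl at C-3.
Putting it together: nonan-3-one.

nonan-3-one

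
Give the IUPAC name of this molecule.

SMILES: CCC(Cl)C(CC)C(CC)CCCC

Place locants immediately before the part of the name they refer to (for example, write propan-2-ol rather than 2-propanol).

The parent chain contains 9 carbons (nonane).
Number the chain so that the substituent locant set {3,4,5} is lower than {5,6,7} at the first point of difference.
With this numbering: a chloro group at C-3; ethyl groups at C-4 and C-5.
The substituents are ordered alphabetically, ignoring any di-/tri- multipliers.
The name is 3-chloro-4,5-diethylnonane.

3-chloro-4,5-diethylnonane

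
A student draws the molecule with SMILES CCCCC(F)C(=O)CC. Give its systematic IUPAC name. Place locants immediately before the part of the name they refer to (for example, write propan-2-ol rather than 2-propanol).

The longest carbon chain that includes the carbonyl has 8 carbons, so the parent hydride is octane.
A ketone (C=O on an internal carbon) is the principal characteristic group, giving the suffix -one.
Number the chain so that numbering from this end puts the carbonyl group at C-3 rather than C-6.
This places the carbonyl at C-3; a fluoro group at C-4.
Putting it together: 4-fluorooctan-3-one.

4-fluorooctan-3-one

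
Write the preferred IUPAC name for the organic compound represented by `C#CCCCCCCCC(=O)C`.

undec-10-yn-2-one

The longest carbon chain that includes the carbonyl and the multiple bond has 11 carbons, so the parent hydride is undecane.
The principal characteristic group is a ketone (C=O on an internal carbon), named with the suffix -one.
A C≡C triple bond in the chain gives the infix -yne-.
Choose the numbering such that numbering from this end puts the carbonyl group at C-2 rather than C-10.
That gives the carbonyl at C-2; the triple bond between C-10 and C-11.
The name is undec-10-yn-2-one.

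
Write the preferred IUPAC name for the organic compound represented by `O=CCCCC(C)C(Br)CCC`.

Counting along the main chain through the –CHO group gives 9 carbons: the parent is nonane.
The principal characteristic group is an aldehyde (terminal –CHO), named with the suffix -al.
Number the chain so that the aldehyde carbon is C-1 by definition.
This places a bromo group at C-6; a methyl group at C-5.
Prefixes are listed alphabetically: bromo, methyl.
Putting it together: 6-bromo-5-methylnonanal.

6-bromo-5-methylnonanal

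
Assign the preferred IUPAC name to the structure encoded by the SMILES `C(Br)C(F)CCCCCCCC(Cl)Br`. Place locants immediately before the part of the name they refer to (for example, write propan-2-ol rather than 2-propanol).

1,10-dibromo-1-chloro-9-fluorodecane

The parent chain contains 10 carbons (decane).
Number the chain so that the substituent locant set {1,1,9,10} is lower than {1,2,10,10} at the first point of difference.
With this numbering: bromo groups at C-1 and C-10; a chloro group at C-1; a fluoro group at C-9.
Prefixes are listed alphabetically: bromo, chloro, fluoro.
Assembling the pieces gives 1,10-dibromo-1-chloro-9-fluorodecane.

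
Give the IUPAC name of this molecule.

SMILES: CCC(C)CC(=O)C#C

5-methylhept-1-yn-3-one

The longest chain bearing the carbonyl and the multiple bond is 7 carbons long (heptane).
A ketone (C=O on an internal carbon) is the principal characteristic group, giving the suffix -one.
A C≡C triple bond in the chain gives the infix -yne-.
The numbering direction is chosen so that numbering from this end puts the carbonyl group at C-3 rather than C-5.
That gives the carbonyl at C-3; the triple bond between C-1 and C-2; a methyl group at C-5.
Assembling the pieces gives 5-methylhept-1-yn-3-one.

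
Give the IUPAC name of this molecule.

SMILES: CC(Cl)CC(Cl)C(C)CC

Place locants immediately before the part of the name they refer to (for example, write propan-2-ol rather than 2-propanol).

The longest carbon chain is 7 atoms: the parent is heptane.
The numbering direction is chosen so that the substituent locant set {2,4,5} is lower than {3,4,6} at the first point of difference.
That gives chloro groups at C-2 and C-4; a methyl group at C-5.
Prefixes are listed alphabetically: chloro, methyl.
Assembling the pieces gives 2,4-dichloro-5-methylheptane.

2,4-dichloro-5-methylheptane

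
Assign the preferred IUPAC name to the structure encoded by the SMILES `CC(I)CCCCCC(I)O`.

1,7-diiodooctan-1-ol

The longest carbon chain that includes the –OH group has 8 carbons, so the parent hydride is octane.
The principal characteristic group is an alcohol (–OH), named with the suffix -ol.
Choose the numbering such that numbering from this end puts the hydroxyl group at C-1 rather than C-8.
With this numbering: the hydroxyl at C-1; iodo groups at C-1 and C-7.
Assembling the pieces gives 1,7-diiodooctan-1-ol.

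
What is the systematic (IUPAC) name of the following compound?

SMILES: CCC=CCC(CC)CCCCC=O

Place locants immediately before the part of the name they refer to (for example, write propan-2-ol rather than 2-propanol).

6-ethylundec-8-enal

The longest chain bearing the –CHO group and the multiple bond is 11 carbons long (undecane).
The principal characteristic group is an aldehyde (terminal –CHO), named with the suffix -al.
The chain contains a C=C double bond, so the unsaturation ending is -ene.
Choose the numbering such that the aldehyde carbon is C-1 by definition.
This places the double bond between C-8 and C-9; an ethyl group at C-6.
Assembling the pieces gives 6-ethylundec-8-enal.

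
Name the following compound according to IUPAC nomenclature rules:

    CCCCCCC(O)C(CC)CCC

Counting along the main chain through the –OH group gives 11 carbons: the parent is undecane.
The highest-priority functional group is an alcohol (–OH), so the name ends in -ol.
Choose the numbering such that numbering from this end puts the hydroxyl group at C-5 rather than C-7.
This places the hydroxyl at C-5; an ethyl group at C-4.
The name is 4-ethylundecan-5-ol.

4-ethylundecan-5-ol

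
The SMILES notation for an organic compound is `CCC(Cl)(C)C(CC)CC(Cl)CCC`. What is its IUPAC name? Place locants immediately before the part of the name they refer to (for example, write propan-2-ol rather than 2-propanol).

The longest continuous carbon chain has 9 atoms, so the parent hydride is nonane.
The numbering direction is chosen so that the substituent locant set {3,3,4,6} is lower than {4,6,7,7} at the first point of difference.
With this numbering: chloro groups at C-3 and C-6; an ethyl group at C-4; a methyl group at C-3.
Substituent prefixes are cited in alphabetical order (multiplying prefixes like di-/tri- are ignored for ordering).
Putting it together: 3,6-dichloro-4-ethyl-3-methylnonane.

3,6-dichloro-4-ethyl-3-methylnonane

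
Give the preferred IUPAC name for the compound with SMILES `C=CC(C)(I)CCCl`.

5-chloro-3-iodo-3-methylpent-1-ene

The longest carbon chain that includes the multiple bond has 5 carbons, so the parent hydride is pentane.
There is one C=C double bond, indicated by the ending -ene.
Choose the numbering such that numbering from this end puts the double bond at C-1 rather than C-4.
With this numbering: the double bond between C-1 and C-2; a chloro group at C-5; an iodo group at C-3; a methyl group at C-3.
Prefixes are listed alphabetically: chloro, iodo, methyl.
The name is 5-chloro-3-iodo-3-methylpent-1-ene.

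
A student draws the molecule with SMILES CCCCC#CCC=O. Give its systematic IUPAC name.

The longest carbon chain that includes the –CHO group and the multiple bond has 8 carbons, so the parent hydride is octane.
An aldehyde (terminal –CHO) is the principal characteristic group, giving the suffix -al.
A C≡C triple bond in the chain gives the infix -yne-.
Number the chain so that the aldehyde carbon is C-1 by definition.
That gives the triple bond between C-3 and C-4.
Putting it together: oct-3-ynal.

oct-3-ynal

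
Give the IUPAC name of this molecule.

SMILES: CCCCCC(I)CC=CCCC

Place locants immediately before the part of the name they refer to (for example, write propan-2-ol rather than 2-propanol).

7-iodododec-4-ene

Counting along the main chain through the multiple bond gives 12 carbons: the parent is dodecane.
There is one C=C double bond, indicated by the ending -ene.
Choose the numbering such that numbering from this end puts the double bond at C-4 rather than C-8.
This places the double bond between C-4 and C-5; an iodo group at C-7.
Putting it together: 7-iodododec-4-ene.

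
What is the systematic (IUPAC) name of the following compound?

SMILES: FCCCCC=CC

Counting along the main chain through the multiple bond gives 7 carbons: the parent is heptane.
A C=C double bond in the chain gives the infix -ene-.
The numbering direction is chosen so that numbering from this end puts the double bond at C-2 rather than C-5.
With this numbering: the double bond between C-2 and C-3; a fluoro group at C-7.
Assembling the pieces gives 7-fluorohept-2-ene.

7-fluorohept-2-ene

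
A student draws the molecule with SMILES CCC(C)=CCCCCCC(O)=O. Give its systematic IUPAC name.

8-methyldec-7-enoic acid

The longest carbon chain that includes the –COOH group and the multiple bond has 10 carbons, so the parent hydride is decane.
The highest-priority functional group is a carboxylic acid (terminal –COOH), so the name ends in -oic acid.
The chain contains a C=C double bond, so the unsaturation ending is -ene.
Choose the numbering such that the carboxylic acid carbon is C-1 by definition.
With this numbering: the double bond between C-7 and C-8; a methyl group at C-8.
Putting it together: 8-methyldec-7-enoic acid.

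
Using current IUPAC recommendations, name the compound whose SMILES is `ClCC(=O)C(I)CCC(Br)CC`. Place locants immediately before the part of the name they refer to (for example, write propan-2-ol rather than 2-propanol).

The longest carbon chain that includes the carbonyl has 8 carbons, so the parent hydride is octane.
The principal characteristic group is a ketone (C=O on an internal carbon), named with the suffix -one.
Choose the numbering such that numbering from this end puts the carbonyl group at C-2 rather than C-7.
This places the carbonyl at C-2; a bromo group at C-6; a chloro group at C-1; an iodo group at C-3.
The substituents are ordered alphabetically, ignoring any di-/tri- multipliers.
The name is 6-bromo-1-chloro-3-iodooctan-2-one.

6-bromo-1-chloro-3-iodooctan-2-one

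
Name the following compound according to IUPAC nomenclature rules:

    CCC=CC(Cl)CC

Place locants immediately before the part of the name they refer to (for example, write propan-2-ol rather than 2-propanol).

Counting along the main chain through the multiple bond gives 7 carbons: the parent is heptane.
A C=C double bond in the chain gives the infix -ene-.
Choose the numbering such that numbering from this end puts the double bond at C-3 rather than C-4.
That gives the double bond between C-3 and C-4; a chloro group at C-5.
Putting it together: 5-chlorohept-3-ene.

5-chlorohept-3-ene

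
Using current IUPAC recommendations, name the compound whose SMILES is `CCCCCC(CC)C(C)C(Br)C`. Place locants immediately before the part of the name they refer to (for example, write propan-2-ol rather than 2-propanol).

The longest carbon chain is 9 atoms: the parent is nonane.
Number the chain so that the substituent locant set {2,3,4} is lower than {6,7,8} at the first point of difference.
This places a bromo group at C-2; an ethyl group at C-4; a methyl group at C-3.
Substituent prefixes are cited in alphabetical order (multiplying prefixes like di-/tri- are ignored for ordering).
Putting it together: 2-bromo-4-ethyl-3-methylnonane.

2-bromo-4-ethyl-3-methylnonane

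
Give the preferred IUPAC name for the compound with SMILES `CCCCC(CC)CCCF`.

4-ethyl-1-fluorooctane

The parent chain contains 8 carbons (octane).
Number the chain so that the substituent locant set {1,4} is lower than {5,8} at the first point of difference.
With this numbering: an ethyl group at C-4; a fluoro group at C-1.
Substituent prefixes are cited in alphabetical order (multiplying prefixes like di-/tri- are ignored for ordering).
The name is 4-ethyl-1-fluorooctane.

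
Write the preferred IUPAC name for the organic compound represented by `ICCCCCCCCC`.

The parent chain contains 9 carbons (nonane).
Number the chain so that the substituent locant set {1} is lower than {9} at the first point of difference.
With this numbering: an iodo group at C-1.
Putting it together: 1-iodononane.

1-iodononane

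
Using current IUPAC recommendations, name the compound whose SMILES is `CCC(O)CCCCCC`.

nonan-3-ol

Counting along the main chain through the –OH group gives 9 carbons: the parent is nonane.
The principal characteristic group is an alcohol (–OH), named with the suffix -ol.
The numbering direction is chosen so that numbering from this end puts the hydroxyl group at C-3 rather than C-7.
This places the hydroxyl at C-3.
Putting it together: nonan-3-ol.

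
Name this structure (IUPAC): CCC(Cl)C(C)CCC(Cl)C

2,6-dichloro-5-methyloctane

The parent chain contains 8 carbons (octane).
Choose the numbering such that the substituent locant set {2,5,6} is lower than {3,4,7} at the first point of difference.
That gives chloro groups at C-2 and C-6; a methyl group at C-5.
The substituents are ordered alphabetically, ignoring any di-/tri- multipliers.
Putting it together: 2,6-dichloro-5-methyloctane.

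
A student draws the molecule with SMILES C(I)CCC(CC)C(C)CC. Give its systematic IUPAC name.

The parent chain contains 7 carbons (heptane).
The numbering direction is chosen so that the substituent locant set {1,4,5} is lower than {3,4,7} at the first point of difference.
That gives an ethyl group at C-4; an iodo group at C-1; a methyl group at C-5.
The substituents are ordered alphabetically, ignoring any di-/tri- multipliers.
The name is 4-ethyl-1-iodo-5-methylheptane.

4-ethyl-1-iodo-5-methylheptane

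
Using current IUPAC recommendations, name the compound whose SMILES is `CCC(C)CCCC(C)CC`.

3,7-dimethylnonane

The parent chain contains 9 carbons (nonane).
Numbering from either end gives identical locants here.
With this numbering: methyl groups at C-3 and C-7.
Assembling the pieces gives 3,7-dimethylnonane.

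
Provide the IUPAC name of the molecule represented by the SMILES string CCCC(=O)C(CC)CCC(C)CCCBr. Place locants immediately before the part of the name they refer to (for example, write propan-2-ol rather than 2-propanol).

The longest carbon chain that includes the carbonyl has 11 carbons, so the parent hydride is undecane.
The highest-priority functional group is a ketone (C=O on an internal carbon), so the name ends in -one.
Number the chain so that numbering from this end puts the carbonyl group at C-4 rather than C-8.
That gives the carbonyl at C-4; a bromo group at C-11; an ethyl group at C-5; a methyl group at C-8.
Substituent prefixes are cited in alphabetical order (multiplying prefixes like di-/tri- are ignored for ordering).
Putting it together: 11-bromo-5-ethyl-8-methylundecan-4-one.

11-bromo-5-ethyl-8-methylundecan-4-one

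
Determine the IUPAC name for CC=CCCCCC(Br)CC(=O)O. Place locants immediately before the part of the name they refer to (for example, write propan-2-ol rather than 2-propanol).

Counting along the main chain through the –COOH group and the multiple bond gives 10 carbons: the parent is decane.
The principal characteristic group is a carboxylic acid (terminal –COOH), named with the suffix -oic acid.
There is one C=C double bond, indicated by the ending -ene.
Number the chain so that the carboxylic acid carbon is C-1 by definition.
With this numbering: the double bond between C-8 and C-9; a bromo group at C-3.
Putting it together: 3-bromodec-8-enoic acid.

3-bromodec-8-enoic acid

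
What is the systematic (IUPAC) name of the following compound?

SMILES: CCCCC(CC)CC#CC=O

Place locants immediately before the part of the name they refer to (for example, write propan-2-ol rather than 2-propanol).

Counting along the main chain through the –CHO group and the multiple bond gives 9 carbons: the parent is nonane.
The highest-priority functional group is an aldehyde (terminal –CHO), so the name ends in -al.
A C≡C triple bond in the chain gives the infix -yne-.
The numbering direction is chosen so that the aldehyde carbon is C-1 by definition.
This places the triple bond between C-2 and C-3; an ethyl group at C-5.
The name is 5-ethylnon-2-ynal.

5-ethylnon-2-ynal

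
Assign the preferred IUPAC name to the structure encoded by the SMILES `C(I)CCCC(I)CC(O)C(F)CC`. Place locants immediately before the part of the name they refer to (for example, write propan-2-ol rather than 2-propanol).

3-fluoro-6,10-diiododecan-4-ol

Counting along the main chain through the –OH group gives 10 carbons: the parent is decane.
The highest-priority functional group is an alcohol (–OH), so the name ends in -ol.
Number the chain so that numbering from this end puts the hydroxyl group at C-4 rather than C-7.
With this numbering: the hydroxyl at C-4; a fluoro group at C-3; iodo groups at C-6 and C-10.
The substituents are ordered alphabetically, ignoring any di-/tri- multipliers.
Assembling the pieces gives 3-fluoro-6,10-diiododecan-4-ol.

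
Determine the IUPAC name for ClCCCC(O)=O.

4-chlorobutanoic acid

Counting along the main chain through the –COOH group gives 4 carbons: the parent is butane.
A carboxylic acid (terminal –COOH) is the principal characteristic group, giving the suffix -oic acid.
Choose the numbering such that the carboxylic acid carbon is C-1 by definition.
This places a chloro group at C-4.
Assembling the pieces gives 4-chlorobutanoic acid.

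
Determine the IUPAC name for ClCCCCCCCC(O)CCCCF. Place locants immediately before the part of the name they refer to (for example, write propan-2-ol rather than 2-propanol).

12-chloro-1-fluorododecan-5-ol

Counting along the main chain through the –OH group gives 12 carbons: the parent is dodecane.
The principal characteristic group is an alcohol (–OH), named with the suffix -ol.
Number the chain so that numbering from this end puts the hydroxyl group at C-5 rather than C-8.
That gives the hydroxyl at C-5; a chloro group at C-12; a fluoro group at C-1.
Substituent prefixes are cited in alphabetical order (multiplying prefixes like di-/tri- are ignored for ordering).
Assembling the pieces gives 12-chloro-1-fluorododecan-5-ol.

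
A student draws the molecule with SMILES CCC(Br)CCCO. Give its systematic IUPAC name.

The longest chain bearing the –OH group is 6 carbons long (hexane).
The principal characteristic group is an alcohol (–OH), named with the suffix -ol.
Choose the numbering such that numbering from this end puts the hydroxyl group at C-1 rather than C-6.
This places the hydroxyl at C-1; a bromo group at C-4.
The name is 4-bromohexan-1-ol.

4-bromohexan-1-ol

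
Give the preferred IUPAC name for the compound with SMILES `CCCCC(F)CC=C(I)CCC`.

7-fluoro-4-iodoundec-4-ene

The longest carbon chain that includes the multiple bond has 11 carbons, so the parent hydride is undecane.
The chain contains a C=C double bond, so the unsaturation ending is -ene.
Number the chain so that numbering from this end puts the double bond at C-4 rather than C-7.
This places the double bond between C-4 and C-5; a fluoro group at C-7; an iodo group at C-4.
Prefixes are listed alphabetically: fluoro, iodo.
The name is 7-fluoro-4-iodoundec-4-ene.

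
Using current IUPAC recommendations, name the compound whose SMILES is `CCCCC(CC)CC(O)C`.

4-ethyloctan-2-ol

The longest carbon chain that includes the –OH group has 8 carbons, so the parent hydride is octane.
The highest-priority functional group is an alcohol (–OH), so the name ends in -ol.
Choose the numbering such that numbering from this end puts the hydroxyl group at C-2 rather than C-7.
That gives the hydroxyl at C-2; an ethyl group at C-4.
Assembling the pieces gives 4-ethyloctan-2-ol.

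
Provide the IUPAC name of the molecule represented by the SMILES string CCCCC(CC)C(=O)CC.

4-ethyloctan-3-one

The longest carbon chain that includes the carbonyl has 8 carbons, so the parent hydride is octane.
The principal characteristic group is a ketone (C=O on an internal carbon), named with the suffix -one.
Choose the numbering such that numbering from this end puts the carbonyl group at C-3 rather than C-6.
That gives the carbonyl at C-3; an ethyl group at C-4.
The name is 4-ethyloctan-3-one.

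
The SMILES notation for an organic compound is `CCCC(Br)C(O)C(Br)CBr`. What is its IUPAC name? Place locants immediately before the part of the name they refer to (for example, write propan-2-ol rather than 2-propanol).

1,2,4-tribromoheptan-3-ol

Counting along the main chain through the –OH group gives 7 carbons: the parent is heptane.
The principal characteristic group is an alcohol (–OH), named with the suffix -ol.
The numbering direction is chosen so that numbering from this end puts the hydroxyl group at C-3 rather than C-5.
This places the hydroxyl at C-3; bromo groups at C-1 and C-2 and C-4.
Putting it together: 1,2,4-tribromoheptan-3-ol.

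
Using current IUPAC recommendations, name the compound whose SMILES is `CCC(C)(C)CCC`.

The longest continuous carbon chain has 6 atoms, so the parent hydride is hexane.
The numbering direction is chosen so that the substituent locant set {3,3} is lower than {4,4} at the first point of difference.
With this numbering: two methyl groups at C-3.
Putting it together: 3,3-dimethylhexane.

3,3-dimethylhexane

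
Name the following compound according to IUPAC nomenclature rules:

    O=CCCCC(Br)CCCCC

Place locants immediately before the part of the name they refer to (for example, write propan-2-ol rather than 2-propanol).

5-bromodecanal

The longest carbon chain that includes the –CHO group has 10 carbons, so the parent hydride is decane.
The highest-priority functional group is an aldehyde (terminal –CHO), so the name ends in -al.
The numbering direction is chosen so that the aldehyde carbon is C-1 by definition.
That gives a bromo group at C-5.
The name is 5-bromodecanal.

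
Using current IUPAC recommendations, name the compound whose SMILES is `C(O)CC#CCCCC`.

Counting along the main chain through the –OH group and the multiple bond gives 8 carbons: the parent is octane.
An alcohol (–OH) is the principal characteristic group, giving the suffix -ol.
There is one C≡C triple bond, indicated by the ending -yne.
Number the chain so that numbering from this end puts the hydroxyl group at C-1 rather than C-8.
This places the hydroxyl at C-1; the triple bond between C-3 and C-4.
Putting it together: oct-3-yn-1-ol.

oct-3-yn-1-ol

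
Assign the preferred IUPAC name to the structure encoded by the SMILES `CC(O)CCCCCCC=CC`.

undec-9-en-2-ol

Counting along the main chain through the –OH group and the multiple bond gives 11 carbons: the parent is undecane.
An alcohol (–OH) is the principal characteristic group, giving the suffix -ol.
A C=C double bond in the chain gives the infix -ene-.
Number the chain so that numbering from this end puts the hydroxyl group at C-2 rather than C-10.
That gives the hydroxyl at C-2; the double bond between C-9 and C-10.
Assembling the pieces gives undec-9-en-2-ol.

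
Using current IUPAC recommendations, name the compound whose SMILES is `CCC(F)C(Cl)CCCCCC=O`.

The longest chain bearing the –CHO group is 10 carbons long (decane).
The principal characteristic group is an aldehyde (terminal –CHO), named with the suffix -al.
Number the chain so that the aldehyde carbon is C-1 by definition.
With this numbering: a chloro group at C-7; a fluoro group at C-8.
Substituent prefixes are cited in alphabetical order (multiplying prefixes like di-/tri- are ignored for ordering).
Putting it together: 7-chloro-8-fluorodecanal.

7-chloro-8-fluorodecanal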